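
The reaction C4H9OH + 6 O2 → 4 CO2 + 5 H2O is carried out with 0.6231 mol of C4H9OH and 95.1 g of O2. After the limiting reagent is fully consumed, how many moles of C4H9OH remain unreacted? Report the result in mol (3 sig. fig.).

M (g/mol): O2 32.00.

n(C4H9OH) = 0.6231 mol
n(O2) = 95.10 / 32.00 = 2.972 mol
n/ν for C4H9OH = 0.6231/1 = 0.6231
n/ν for O2 = 2.972/6 = 0.4953
Smallest n/ν is O2 → limiting reagent.
C4H9OH consumed = (1/6) × 2.972 = 0.4953 mol
C4H9OH remaining = 0.6231 − 0.4953 = 0.1278 mol

0.128 mol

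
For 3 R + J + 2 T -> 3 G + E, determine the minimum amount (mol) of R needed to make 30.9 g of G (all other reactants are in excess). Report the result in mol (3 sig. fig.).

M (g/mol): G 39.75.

n(G) = 30.9 / 39.75 = 0.7774 mol
n(R) = (3/3) × 0.7774 = 0.7774 mol

0.777 mol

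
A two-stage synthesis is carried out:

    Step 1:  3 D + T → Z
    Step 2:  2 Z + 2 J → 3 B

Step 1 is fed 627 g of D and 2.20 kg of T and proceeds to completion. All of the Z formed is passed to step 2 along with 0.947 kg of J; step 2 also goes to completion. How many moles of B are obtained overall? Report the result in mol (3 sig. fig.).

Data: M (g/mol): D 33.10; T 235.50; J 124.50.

Step 1:
n(D) = 627.0 / 33.10 = 18.94 mol
n(T) = 2.200×1000 / 235.50 = 9.342 mol
n/ν for D = 18.94/3 = 6.313
n/ν for T = 9.342/1 = 9.342
Smallest n/ν is D → limiting reagent.
n(Z) produced = (1/3) × 18.94 = 6.313 mol
Step 2:
n(Z) available = 6.313 mol
n(J) = 0.9470×1000 / 124.50 = 7.606 mol
n/ν for Z = 6.313/2 = 3.157
n/ν for J = 7.606/2 = 3.803
Smallest n/ν is Z → limiting reagent.
n(B) = (3/2) × 6.313 = 9.470 mol

9.47 mol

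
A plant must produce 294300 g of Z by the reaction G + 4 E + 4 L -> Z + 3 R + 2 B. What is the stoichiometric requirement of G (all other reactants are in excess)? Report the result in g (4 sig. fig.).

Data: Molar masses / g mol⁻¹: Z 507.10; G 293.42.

170300 g

n(Z) = 294300 / 507.10 = 580.4 mol
n(G) = (1/1) × 580.4 = 580.4 mol
mass = 580.4 × 293.42 = 170300 g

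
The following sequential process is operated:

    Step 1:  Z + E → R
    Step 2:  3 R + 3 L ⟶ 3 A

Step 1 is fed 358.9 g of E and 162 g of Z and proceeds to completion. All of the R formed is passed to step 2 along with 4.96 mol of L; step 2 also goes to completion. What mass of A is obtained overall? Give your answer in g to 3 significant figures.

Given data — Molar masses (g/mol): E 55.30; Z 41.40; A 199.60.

Step 1:
n(E) = 358.9 / 55.30 = 6.490 mol
n(Z) = 162.0 / 41.40 = 3.913 mol
n/ν → E: 6.490, Z: 3.913; Z is limiting.
n(R) produced = (1/1) × 3.913 = 3.913 mol
Step 2:
n(R) available = 3.913 mol
n(L) = 4.960 mol
n/ν → R: 1.304, L: 1.653; R is limiting.
n(A) = (3/3) × 3.913 = 3.913 mol
mass = 3.913 × 199.60 = 781.0 g

781 g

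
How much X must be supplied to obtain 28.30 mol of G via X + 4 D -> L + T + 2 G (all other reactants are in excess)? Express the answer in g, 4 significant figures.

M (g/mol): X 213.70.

n(G) = 28.30 mol
n(X) = (1/2) × 28.30 = 14.15 mol
mass = 14.15 × 213.70 = 3024 g

3024 g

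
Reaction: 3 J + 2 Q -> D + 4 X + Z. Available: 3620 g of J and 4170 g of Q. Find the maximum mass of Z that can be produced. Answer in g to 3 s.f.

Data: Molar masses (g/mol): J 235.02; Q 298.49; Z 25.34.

n(J) = 3620 / 235.02 = 15.40 mol
n(Q) = 4170 / 298.49 = 13.97 mol
n/ν for J = 15.40/3 = 5.133
n/ν for Q = 13.97/2 = 6.985
Smallest n/ν is J → limiting reagent.
n(Z) = (1/3) × 15.40 = 5.133 mol
mass = 5.133 × 25.34 = 130.1 g

130 g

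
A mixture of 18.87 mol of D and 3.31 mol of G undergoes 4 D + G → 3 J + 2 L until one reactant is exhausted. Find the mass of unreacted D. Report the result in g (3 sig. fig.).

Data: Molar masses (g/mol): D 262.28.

n(D) = 18.87 mol
n(G) = 3.310 mol
n/ν → D: 4.718, G: 3.310; G is limiting.
D consumed = (4/1) × 3.310 = 13.24 mol
D remaining = 18.87 − 13.24 = 5.630 mol
mass = 5.630 × 262.28 = 1477 g

1480 g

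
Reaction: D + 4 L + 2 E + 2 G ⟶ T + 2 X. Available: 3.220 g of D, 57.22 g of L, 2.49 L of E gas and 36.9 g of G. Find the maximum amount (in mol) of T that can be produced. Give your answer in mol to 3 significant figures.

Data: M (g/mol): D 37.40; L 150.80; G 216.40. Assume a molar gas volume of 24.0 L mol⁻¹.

0.0519 mol

n(D) = 3.220 / 37.40 = 0.08610 mol
n(L) = 57.22 / 150.80 = 0.3794 mol
n(E) = 2.490 / 24.0 = 0.1038 mol
n(G) = 36.90 / 216.40 = 0.1705 mol
n/ν → D: 0.08610, L: 0.09485, E: 0.05190, G: 0.08525; E is limiting.
n(T) = (1/2) × 0.1038 = 0.05190 mol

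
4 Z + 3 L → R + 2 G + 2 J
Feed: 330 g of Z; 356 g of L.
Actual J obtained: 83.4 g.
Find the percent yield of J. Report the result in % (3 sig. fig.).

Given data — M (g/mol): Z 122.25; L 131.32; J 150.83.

n(Z) = 330.0 / 122.25 = 2.699 mol
n(L) = 356.0 / 131.32 = 2.711 mol
n/ν for Z = 2.699/4 = 0.6748
n/ν for L = 2.711/3 = 0.9037
Smallest n/ν is Z → limiting reagent.
theoretical n(J) = (2/4) × 2.699 = 1.350 mol → 203.6 g
% yield = 83.4 / 203.6 × 100 = 40.96 %

41.0 %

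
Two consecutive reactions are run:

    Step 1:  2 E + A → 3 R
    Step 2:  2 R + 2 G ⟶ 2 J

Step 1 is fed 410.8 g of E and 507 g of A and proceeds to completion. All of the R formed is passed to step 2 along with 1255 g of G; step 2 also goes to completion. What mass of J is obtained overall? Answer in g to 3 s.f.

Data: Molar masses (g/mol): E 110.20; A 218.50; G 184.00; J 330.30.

Step 1:
n(E) = 410.8 / 110.20 = 3.728 mol
n(A) = 507.0 / 218.50 = 2.320 mol
n/ν for E = 3.728/2 = 1.864
n/ν for A = 2.320/1 = 2.320
Smallest n/ν is E → limiting reagent.
n(R) produced = (3/2) × 3.728 = 5.592 mol
Step 2:
n(R) available = 5.592 mol
n(G) = 1255 / 184.00 = 6.821 mol
n/ν for R = 5.592/2 = 2.796
n/ν for G = 6.821/2 = 3.411
Smallest n/ν is R → limiting reagent.
n(J) = (2/2) × 5.592 = 5.592 mol
mass = 5.592 × 330.30 = 1847 g

1850 g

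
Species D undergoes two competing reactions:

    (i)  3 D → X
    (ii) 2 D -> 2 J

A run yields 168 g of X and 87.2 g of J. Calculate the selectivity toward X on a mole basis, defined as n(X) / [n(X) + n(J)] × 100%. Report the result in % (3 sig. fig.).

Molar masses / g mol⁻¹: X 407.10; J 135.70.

39.1 %

n(X) = 168 / 407.10 = 0.4127 mol
n(J) = 87.2 / 135.70 = 0.6426 mol
selectivity = 0.4127/(0.4127+0.6426) × 100 = 39.11 %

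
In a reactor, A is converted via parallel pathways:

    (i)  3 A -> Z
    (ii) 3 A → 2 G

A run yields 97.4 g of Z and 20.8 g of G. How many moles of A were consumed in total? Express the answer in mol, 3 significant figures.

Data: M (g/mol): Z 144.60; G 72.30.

n(Z) = 97.4 / 144.60 = 0.6736 mol
n(G) = 20.8 / 72.30 = 0.2877 mol
n(A) via (i) = (3/1)×0.6736 = 2.021 mol
n(A) via (ii) = (3/2)×0.2877 = 0.4316 mol
total n(A) = 2.021 + 0.4316 = 2.453 mol

2.45 mol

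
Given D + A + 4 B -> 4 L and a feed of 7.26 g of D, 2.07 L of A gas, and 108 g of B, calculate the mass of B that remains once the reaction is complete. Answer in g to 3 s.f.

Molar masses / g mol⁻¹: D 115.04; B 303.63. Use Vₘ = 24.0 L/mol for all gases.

31.4 g

n(D) = 7.260 / 115.04 = 0.06311 mol
n(A) = 2.070 / 24.0 = 0.08625 mol
n(B) = 108.0 / 303.63 = 0.3557 mol
n/ν → D: 0.06311, A: 0.08625, B: 0.08893; D is limiting.
B consumed = (4/1) × 0.06311 = 0.2524 mol
B remaining = 0.3557 − 0.2524 = 0.1033 mol
mass = 0.1033 × 303.63 = 31.36 g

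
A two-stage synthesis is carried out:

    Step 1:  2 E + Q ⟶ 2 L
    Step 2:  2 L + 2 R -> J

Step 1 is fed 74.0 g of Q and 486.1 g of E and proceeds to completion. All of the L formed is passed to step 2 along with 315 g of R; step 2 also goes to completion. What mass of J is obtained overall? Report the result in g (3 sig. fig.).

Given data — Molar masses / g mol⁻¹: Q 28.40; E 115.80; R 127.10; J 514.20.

Step 1:
n(Q) = 74.00 / 28.40 = 2.606 mol
n(E) = 486.1 / 115.80 = 4.198 mol
n/ν for Q = 2.606/1 = 2.606
n/ν for E = 4.198/2 = 2.099
Smallest n/ν is E → limiting reagent.
n(L) produced = (2/2) × 4.198 = 4.198 mol
Step 2:
n(L) available = 4.198 mol
n(R) = 315.0 / 127.10 = 2.478 mol
n/ν for L = 4.198/2 = 2.099
n/ν for R = 2.478/2 = 1.239
Smallest n/ν is R → limiting reagent.
n(J) = (1/2) × 2.478 = 1.239 mol
mass = 1.239 × 514.20 = 637.1 g

637 g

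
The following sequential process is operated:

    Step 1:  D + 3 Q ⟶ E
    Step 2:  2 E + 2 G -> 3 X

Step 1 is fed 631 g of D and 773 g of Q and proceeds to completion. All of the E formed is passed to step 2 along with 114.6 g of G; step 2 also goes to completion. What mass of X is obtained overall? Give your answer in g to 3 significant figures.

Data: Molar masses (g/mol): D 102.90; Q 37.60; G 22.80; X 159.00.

1200 g

Step 1:
n(D) = 631.0 / 102.90 = 6.132 mol
n(Q) = 773.0 / 37.60 = 20.56 mol
n/ν for D = 6.132/1 = 6.132
n/ν for Q = 20.56/3 = 6.853
Smallest n/ν is D → limiting reagent.
n(E) produced = (1/1) × 6.132 = 6.132 mol
Step 2:
n(E) available = 6.132 mol
n(G) = 114.6 / 22.80 = 5.026 mol
n/ν for E = 6.132/2 = 3.066
n/ν for G = 5.026/2 = 2.513
Smallest n/ν is G → limiting reagent.
n(X) = (3/2) × 5.026 = 7.539 mol
mass = 7.539 × 159.00 = 1199 g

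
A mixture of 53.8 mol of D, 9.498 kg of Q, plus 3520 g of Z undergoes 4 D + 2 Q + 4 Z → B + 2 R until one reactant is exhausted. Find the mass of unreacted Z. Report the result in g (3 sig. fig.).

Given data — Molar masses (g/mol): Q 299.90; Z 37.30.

n(D) = 53.80 mol
n(Q) = 9.498×1000 / 299.90 = 31.67 mol
n(Z) = 3520 / 37.30 = 94.37 mol
n/ν for D = 53.80/4 = 13.45
n/ν for Q = 31.67/2 = 15.84
n/ν for Z = 94.37/4 = 23.59
Smallest n/ν is D → limiting reagent.
Z consumed = (4/4) × 53.80 = 53.80 mol
Z remaining = 94.37 − 53.80 = 40.57 mol
mass = 40.57 × 37.30 = 1513 g

1510 g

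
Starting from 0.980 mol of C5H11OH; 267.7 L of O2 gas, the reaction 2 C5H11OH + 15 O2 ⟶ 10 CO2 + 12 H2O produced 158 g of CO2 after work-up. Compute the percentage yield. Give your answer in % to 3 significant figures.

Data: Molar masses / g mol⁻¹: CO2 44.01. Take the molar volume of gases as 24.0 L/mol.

73.3 %

n(C5H11OH) = 0.9800 mol
n(O2) = 267.7 / 24.0 = 11.15 mol
n/ν for C5H11OH = 0.9800/2 = 0.4900
n/ν for O2 = 11.15/15 = 0.7433
Smallest n/ν is C5H11OH → limiting reagent.
theoretical n(CO2) = (10/2) × 0.9800 = 4.900 mol → 215.6 g
% yield = 158 / 215.6 × 100 = 73.28 %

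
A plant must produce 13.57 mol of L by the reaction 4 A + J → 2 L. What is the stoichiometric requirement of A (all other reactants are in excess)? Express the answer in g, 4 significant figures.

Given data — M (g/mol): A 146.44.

n(L) = 13.57 mol
n(A) = (4/2) × 13.57 = 27.14 mol
mass = 27.14 × 146.44 = 3974 g

3974 g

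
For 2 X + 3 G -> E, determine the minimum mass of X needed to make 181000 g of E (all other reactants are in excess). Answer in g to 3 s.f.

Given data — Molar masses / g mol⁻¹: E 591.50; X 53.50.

n(E) = 181000 / 591.50 = 306.0 mol
n(X) = (2/1) × 306.0 = 612.0 mol
mass = 612.0 × 53.50 = 32740 g

32700 g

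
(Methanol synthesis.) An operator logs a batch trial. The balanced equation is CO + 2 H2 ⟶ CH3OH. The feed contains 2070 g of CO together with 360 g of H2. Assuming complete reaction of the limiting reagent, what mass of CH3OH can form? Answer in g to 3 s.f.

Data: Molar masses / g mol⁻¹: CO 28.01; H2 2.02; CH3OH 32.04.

2370 g

n(CO) = 2070 / 28.01 = 73.90 mol
n(H2) = 360.0 / 2.02 = 178.2 mol
n/ν → CO: 73.90, H2: 89.10; CO is limiting.
n(CH3OH) = (1/1) × 73.90 = 73.90 mol
mass = 73.90 × 32.04 = 2368 g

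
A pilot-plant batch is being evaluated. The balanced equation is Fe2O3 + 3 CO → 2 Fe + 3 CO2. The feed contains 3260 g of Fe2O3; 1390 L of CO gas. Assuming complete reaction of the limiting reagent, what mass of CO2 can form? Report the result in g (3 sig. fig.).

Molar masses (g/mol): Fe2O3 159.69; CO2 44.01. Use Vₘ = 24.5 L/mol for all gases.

2500 g

n(Fe2O3) = 3260 / 159.69 = 20.41 mol
n(CO) = 1390 / 24.5 = 56.73 mol
n/ν for Fe2O3 = 20.41/1 = 20.41
n/ν for CO = 56.73/3 = 18.91
Smallest n/ν is CO → limiting reagent.
n(CO2) = (3/3) × 56.73 = 56.73 mol
mass = 56.73 × 44.01 = 2497 g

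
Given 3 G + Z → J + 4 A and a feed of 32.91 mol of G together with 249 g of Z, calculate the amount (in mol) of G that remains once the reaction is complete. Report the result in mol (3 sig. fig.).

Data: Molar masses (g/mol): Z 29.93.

n(G) = 32.91 mol
n(Z) = 249.0 / 29.93 = 8.319 mol
n/ν → G: 10.97, Z: 8.319; Z is limiting.
G consumed = (3/1) × 8.319 = 24.96 mol
G remaining = 32.91 − 24.96 = 7.950 mol

7.95 mol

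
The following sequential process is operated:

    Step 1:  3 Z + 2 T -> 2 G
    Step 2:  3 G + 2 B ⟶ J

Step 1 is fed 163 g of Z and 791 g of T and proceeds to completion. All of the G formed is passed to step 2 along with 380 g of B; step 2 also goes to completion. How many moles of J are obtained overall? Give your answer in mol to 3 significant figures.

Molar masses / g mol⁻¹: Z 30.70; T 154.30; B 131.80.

Step 1:
n(Z) = 163.0 / 30.70 = 5.309 mol
n(T) = 791.0 / 154.30 = 5.126 mol
n/ν for Z = 5.309/3 = 1.770
n/ν for T = 5.126/2 = 2.563
Smallest n/ν is Z → limiting reagent.
n(G) produced = (2/3) × 5.309 = 3.539 mol
Step 2:
n(G) available = 3.539 mol
n(B) = 380.0 / 131.80 = 2.883 mol
n/ν for G = 3.539/3 = 1.180
n/ν for B = 2.883/2 = 1.442
Smallest n/ν is G → limiting reagent.
n(J) = (1/3) × 3.539 = 1.180 mol

1.18 mol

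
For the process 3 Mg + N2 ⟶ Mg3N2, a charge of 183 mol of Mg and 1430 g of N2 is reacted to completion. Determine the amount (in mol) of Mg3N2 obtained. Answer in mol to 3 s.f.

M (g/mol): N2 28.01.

51.1 mol

n(Mg) = 183.0 mol
n(N2) = 1430 / 28.01 = 51.05 mol
n/ν for Mg = 183.0/3 = 61.00
n/ν for N2 = 51.05/1 = 51.05
Smallest n/ν is N2 → limiting reagent.
n(Mg3N2) = (1/1) × 51.05 = 51.05 mol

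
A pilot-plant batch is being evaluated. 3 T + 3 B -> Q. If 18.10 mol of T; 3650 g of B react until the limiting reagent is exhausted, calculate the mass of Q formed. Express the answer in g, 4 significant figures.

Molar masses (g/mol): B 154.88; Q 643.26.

3881 g

n(T) = 18.10 mol
n(B) = 3650 / 154.88 = 23.57 mol
n/ν for T = 18.10/3 = 6.033
n/ν for B = 23.57/3 = 7.857
Smallest n/ν is T → limiting reagent.
n(Q) = (1/3) × 18.10 = 6.033 mol
mass = 6.033 × 643.26 = 3881 g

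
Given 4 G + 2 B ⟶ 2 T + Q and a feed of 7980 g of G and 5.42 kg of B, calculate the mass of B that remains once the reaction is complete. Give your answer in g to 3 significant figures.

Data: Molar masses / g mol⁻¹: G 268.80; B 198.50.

n(G) = 7980 / 268.80 = 29.69 mol
n(B) = 5.420×1000 / 198.50 = 27.30 mol
n/ν → G: 7.423, B: 13.65; G is limiting.
B consumed = (2/4) × 29.69 = 14.85 mol
B remaining = 27.30 − 14.85 = 12.45 mol
mass = 12.45 × 198.50 = 2471 g

2470 g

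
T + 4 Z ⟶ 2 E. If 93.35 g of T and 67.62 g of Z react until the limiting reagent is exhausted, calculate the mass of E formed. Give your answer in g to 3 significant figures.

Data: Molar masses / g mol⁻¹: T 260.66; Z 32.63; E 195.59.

n(T) = 93.35 / 260.66 = 0.3581 mol
n(Z) = 67.62 / 32.63 = 2.072 mol
n/ν for T = 0.3581/1 = 0.3581
n/ν for Z = 2.072/4 = 0.5180
Smallest n/ν is T → limiting reagent.
n(E) = (2/1) × 0.3581 = 0.7162 mol
mass = 0.7162 × 195.59 = 140.1 g

140 g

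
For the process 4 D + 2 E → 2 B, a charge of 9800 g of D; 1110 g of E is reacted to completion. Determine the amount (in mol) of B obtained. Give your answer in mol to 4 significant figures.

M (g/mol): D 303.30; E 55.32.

n(D) = 9800 / 303.30 = 32.31 mol
n(E) = 1110 / 55.32 = 20.07 mol
n/ν for D = 32.31/4 = 8.078
n/ν for E = 20.07/2 = 10.04
Smallest n/ν is D → limiting reagent.
n(B) = (2/4) × 32.31 = 16.16 mol

16.16 mol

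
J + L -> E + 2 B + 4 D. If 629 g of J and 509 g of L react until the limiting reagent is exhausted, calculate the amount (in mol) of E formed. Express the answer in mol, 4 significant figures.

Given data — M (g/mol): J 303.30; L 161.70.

2.074 mol

n(J) = 629.0 / 303.30 = 2.074 mol
n(L) = 509.0 / 161.70 = 3.148 mol
n/ν for J = 2.074/1 = 2.074
n/ν for L = 3.148/1 = 3.148
Smallest n/ν is J → limiting reagent.
n(E) = (1/1) × 2.074 = 2.074 mol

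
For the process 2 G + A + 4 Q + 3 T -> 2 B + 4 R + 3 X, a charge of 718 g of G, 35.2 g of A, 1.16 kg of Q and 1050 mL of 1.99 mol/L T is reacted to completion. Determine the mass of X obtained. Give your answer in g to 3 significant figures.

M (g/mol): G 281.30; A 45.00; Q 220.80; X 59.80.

125 g

n(G) = 718.0 / 281.30 = 2.552 mol
n(A) = 35.20 / 45.00 = 0.7822 mol
n(Q) = 1.160×1000 / 220.80 = 5.254 mol
n(T) = 1.99 × 1050/1000 = 2.090 mol
n/ν for G = 2.552/2 = 1.276
n/ν for A = 0.7822/1 = 0.7822
n/ν for Q = 5.254/4 = 1.314
n/ν for T = 2.090/3 = 0.6967
Smallest n/ν is T → limiting reagent.
n(X) = (3/3) × 2.090 = 2.090 mol
mass = 2.090 × 59.80 = 125.0 g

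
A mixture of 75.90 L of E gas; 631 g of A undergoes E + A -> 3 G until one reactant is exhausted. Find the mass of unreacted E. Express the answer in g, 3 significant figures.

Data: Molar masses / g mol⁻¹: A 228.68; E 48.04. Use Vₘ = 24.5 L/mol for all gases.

n(E) = 75.90 / 24.5 = 3.098 mol
n(A) = 631.0 / 228.68 = 2.759 mol
n/ν for E = 3.098/1 = 3.098
n/ν for A = 2.759/1 = 2.759
Smallest n/ν is A → limiting reagent.
E consumed = (1/1) × 2.759 = 2.759 mol
E remaining = 3.098 − 2.759 = 0.3390 mol
mass = 0.3390 × 48.04 = 16.29 g

16.3 g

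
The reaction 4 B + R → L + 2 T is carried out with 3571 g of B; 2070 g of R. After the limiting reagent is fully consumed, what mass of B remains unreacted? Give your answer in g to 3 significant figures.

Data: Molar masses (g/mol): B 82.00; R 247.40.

n(B) = 3571 / 82.00 = 43.55 mol
n(R) = 2070 / 247.40 = 8.367 mol
n/ν for B = 43.55/4 = 10.89
n/ν for R = 8.367/1 = 8.367
Smallest n/ν is R → limiting reagent.
B consumed = (4/1) × 8.367 = 33.47 mol
B remaining = 43.55 − 33.47 = 10.08 mol
mass = 10.08 × 82.00 = 826.6 g

827 g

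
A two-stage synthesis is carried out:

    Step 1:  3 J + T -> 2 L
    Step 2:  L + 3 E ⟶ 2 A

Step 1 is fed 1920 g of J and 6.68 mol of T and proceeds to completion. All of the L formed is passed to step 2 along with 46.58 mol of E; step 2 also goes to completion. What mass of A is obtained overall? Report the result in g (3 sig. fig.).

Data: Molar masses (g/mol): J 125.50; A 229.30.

Step 1:
n(J) = 1920 / 125.50 = 15.30 mol
n(T) = 6.680 mol
n/ν for J = 15.30/3 = 5.100
n/ν for T = 6.680/1 = 6.680
Smallest n/ν is J → limiting reagent.
n(L) produced = (2/3) × 15.30 = 10.20 mol
Step 2:
n(L) available = 10.20 mol
n(E) = 46.58 mol
n/ν for L = 10.20/1 = 10.20
n/ν for E = 46.58/3 = 15.53
Smallest n/ν is L → limiting reagent.
n(A) = (2/1) × 10.20 = 20.40 mol
mass = 20.40 × 229.30 = 4678 g

4680 g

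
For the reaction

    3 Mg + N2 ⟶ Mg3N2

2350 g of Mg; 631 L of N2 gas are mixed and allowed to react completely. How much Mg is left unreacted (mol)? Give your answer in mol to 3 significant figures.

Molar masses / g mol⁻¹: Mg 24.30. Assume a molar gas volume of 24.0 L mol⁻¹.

n(Mg) = 2350 / 24.30 = 96.71 mol
n(N2) = 631.0 / 24.0 = 26.29 mol
n/ν for Mg = 96.71/3 = 32.24
n/ν for N2 = 26.29/1 = 26.29
Smallest n/ν is N2 → limiting reagent.
Mg consumed = (3/1) × 26.29 = 78.87 mol
Mg remaining = 96.71 − 78.87 = 17.84 mol

17.8 mol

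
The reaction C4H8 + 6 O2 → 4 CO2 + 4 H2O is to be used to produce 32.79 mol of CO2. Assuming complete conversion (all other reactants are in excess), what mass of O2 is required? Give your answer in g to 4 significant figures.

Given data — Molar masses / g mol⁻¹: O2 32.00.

1574 g

n(CO2) = 32.79 mol
n(O2) = (6/4) × 32.79 = 49.19 mol
mass = 49.19 × 32.00 = 1574 g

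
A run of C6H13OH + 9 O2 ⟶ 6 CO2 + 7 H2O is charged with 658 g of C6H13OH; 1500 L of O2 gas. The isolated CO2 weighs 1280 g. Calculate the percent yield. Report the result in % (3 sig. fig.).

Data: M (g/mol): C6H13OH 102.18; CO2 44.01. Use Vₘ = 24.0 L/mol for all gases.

n(C6H13OH) = 658.0 / 102.18 = 6.440 mol
n(O2) = 1500 / 24.0 = 62.50 mol
n/ν → C6H13OH: 6.440, O2: 6.944; C6H13OH is limiting.
theoretical n(CO2) = (6/1) × 6.440 = 38.64 mol → 1701 g
% yield = 1280 / 1701 × 100 = 75.25 %

75.3 %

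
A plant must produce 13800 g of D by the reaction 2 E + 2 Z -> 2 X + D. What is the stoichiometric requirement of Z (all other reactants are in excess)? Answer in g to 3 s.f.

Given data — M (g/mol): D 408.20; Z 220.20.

n(D) = 13800 / 408.20 = 33.81 mol
n(Z) = (2/1) × 33.81 = 67.62 mol
mass = 67.62 × 220.20 = 14890 g

14900 g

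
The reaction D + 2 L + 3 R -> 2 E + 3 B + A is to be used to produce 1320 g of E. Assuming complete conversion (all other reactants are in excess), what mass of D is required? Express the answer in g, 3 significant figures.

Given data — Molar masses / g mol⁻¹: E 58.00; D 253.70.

2890 g

n(E) = 1320 / 58.00 = 22.76 mol
n(D) = (1/2) × 22.76 = 11.38 mol
mass = 11.38 × 253.70 = 2887 g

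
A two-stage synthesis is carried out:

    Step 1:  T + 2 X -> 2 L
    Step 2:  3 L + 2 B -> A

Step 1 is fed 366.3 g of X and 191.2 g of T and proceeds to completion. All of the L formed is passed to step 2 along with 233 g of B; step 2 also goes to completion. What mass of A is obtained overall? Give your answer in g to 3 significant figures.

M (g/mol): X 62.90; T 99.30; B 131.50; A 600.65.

Step 1:
n(X) = 366.3 / 62.90 = 5.824 mol
n(T) = 191.2 / 99.30 = 1.925 mol
n/ν → X: 2.912, T: 1.925; T is limiting.
n(L) produced = (2/1) × 1.925 = 3.850 mol
Step 2:
n(L) available = 3.850 mol
n(B) = 233.0 / 131.50 = 1.772 mol
n/ν → L: 1.283, B: 0.8860; B is limiting.
n(A) = (1/2) × 1.772 = 0.8860 mol
mass = 0.8860 × 600.65 = 532.2 g

532 g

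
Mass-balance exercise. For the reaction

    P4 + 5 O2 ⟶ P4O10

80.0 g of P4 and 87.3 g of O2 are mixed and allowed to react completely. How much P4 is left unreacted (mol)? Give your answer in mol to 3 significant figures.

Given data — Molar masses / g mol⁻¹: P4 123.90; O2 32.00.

n(P4) = 80.00 / 123.90 = 0.6457 mol
n(O2) = 87.30 / 32.00 = 2.728 mol
n/ν → P4: 0.6457, O2: 0.5456; O2 is limiting.
P4 consumed = (1/5) × 2.728 = 0.5456 mol
P4 remaining = 0.6457 − 0.5456 = 0.1001 mol

0.100 mol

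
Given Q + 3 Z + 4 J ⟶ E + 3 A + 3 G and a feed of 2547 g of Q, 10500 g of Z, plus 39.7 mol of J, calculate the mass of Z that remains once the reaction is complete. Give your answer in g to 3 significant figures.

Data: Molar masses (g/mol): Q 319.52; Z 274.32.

n(Q) = 2547 / 319.52 = 7.971 mol
n(Z) = 10500 / 274.32 = 38.28 mol
n(J) = 39.70 mol
n/ν for Q = 7.971/1 = 7.971
n/ν for Z = 38.28/3 = 12.76
n/ν for J = 39.70/4 = 9.925
Smallest n/ν is Q → limiting reagent.
Z consumed = (3/1) × 7.971 = 23.91 mol
Z remaining = 38.28 − 23.91 = 14.37 mol
mass = 14.37 × 274.32 = 3942 g

3940 g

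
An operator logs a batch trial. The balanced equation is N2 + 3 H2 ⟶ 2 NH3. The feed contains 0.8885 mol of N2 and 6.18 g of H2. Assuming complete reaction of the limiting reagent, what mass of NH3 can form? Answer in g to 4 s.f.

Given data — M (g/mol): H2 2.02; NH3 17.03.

30.26 g

n(N2) = 0.8885 mol
n(H2) = 6.180 / 2.02 = 3.059 mol
n/ν → N2: 0.8885, H2: 1.020; N2 is limiting.
n(NH3) = (2/1) × 0.8885 = 1.777 mol
mass = 1.777 × 17.03 = 30.26 g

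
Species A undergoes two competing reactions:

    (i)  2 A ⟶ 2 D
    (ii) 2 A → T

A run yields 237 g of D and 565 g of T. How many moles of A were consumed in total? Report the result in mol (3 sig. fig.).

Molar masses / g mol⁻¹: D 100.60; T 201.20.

7.97 mol

n(D) = 237 / 100.60 = 2.356 mol
n(T) = 565 / 201.20 = 2.808 mol
n(A) via (i) = (2/2)×2.356 = 2.356 mol
n(A) via (ii) = (2/1)×2.808 = 5.616 mol
total n(A) = 2.356 + 5.616 = 7.972 mol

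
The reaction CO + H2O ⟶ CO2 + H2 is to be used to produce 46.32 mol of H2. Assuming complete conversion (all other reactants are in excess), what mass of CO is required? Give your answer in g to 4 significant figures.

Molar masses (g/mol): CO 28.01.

n(H2) = 46.32 mol
n(CO) = (1/1) × 46.32 = 46.32 mol
mass = 46.32 × 28.01 = 1297 g

1297 g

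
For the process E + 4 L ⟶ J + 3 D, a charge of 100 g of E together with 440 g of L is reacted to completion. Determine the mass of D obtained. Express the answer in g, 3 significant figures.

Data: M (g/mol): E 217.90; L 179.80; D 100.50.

n(E) = 100.0 / 217.90 = 0.4589 mol
n(L) = 440.0 / 179.80 = 2.447 mol
n/ν → E: 0.4589, L: 0.6118; E is limiting.
n(D) = (3/1) × 0.4589 = 1.377 mol
mass = 1.377 × 100.50 = 138.4 g

138 g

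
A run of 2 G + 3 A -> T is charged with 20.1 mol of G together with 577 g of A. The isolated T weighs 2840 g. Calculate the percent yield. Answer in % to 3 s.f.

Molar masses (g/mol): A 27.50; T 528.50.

n(G) = 20.10 mol
n(A) = 577.0 / 27.50 = 20.98 mol
n/ν for G = 20.10/2 = 10.05
n/ν for A = 20.98/3 = 6.993
Smallest n/ν is A → limiting reagent.
theoretical n(T) = (1/3) × 20.98 = 6.993 mol → 3696 g
% yield = 2840 / 3696 × 100 = 76.84 %

76.8 %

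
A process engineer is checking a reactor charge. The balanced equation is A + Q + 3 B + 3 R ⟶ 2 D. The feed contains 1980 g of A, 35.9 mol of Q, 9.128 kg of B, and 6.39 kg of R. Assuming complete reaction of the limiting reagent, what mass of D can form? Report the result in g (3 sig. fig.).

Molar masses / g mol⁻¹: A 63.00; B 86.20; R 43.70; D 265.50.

16700 g

n(A) = 1980 / 63.00 = 31.43 mol
n(Q) = 35.90 mol
n(B) = 9.128×1000 / 86.20 = 105.9 mol
n(R) = 6.390×1000 / 43.70 = 146.2 mol
n/ν → A: 31.43, Q: 35.90, B: 35.30, R: 48.73; A is limiting.
n(D) = (2/1) × 31.43 = 62.86 mol
mass = 62.86 × 265.50 = 16690 g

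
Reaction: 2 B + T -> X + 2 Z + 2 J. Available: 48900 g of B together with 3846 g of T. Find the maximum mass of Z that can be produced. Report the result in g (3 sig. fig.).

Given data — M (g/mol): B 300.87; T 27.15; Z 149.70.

n(B) = 48900 / 300.87 = 162.5 mol
n(T) = 3846 / 27.15 = 141.7 mol
n/ν → B: 81.25, T: 141.7; B is limiting.
n(Z) = (2/2) × 162.5 = 162.5 mol
mass = 162.5 × 149.70 = 24330 g

24300 g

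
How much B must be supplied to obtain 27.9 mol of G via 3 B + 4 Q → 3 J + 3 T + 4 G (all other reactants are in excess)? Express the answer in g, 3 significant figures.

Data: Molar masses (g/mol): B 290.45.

6080 g

n(G) = 27.90 mol
n(B) = (3/4) × 27.90 = 20.93 mol
mass = 20.93 × 290.45 = 6079 g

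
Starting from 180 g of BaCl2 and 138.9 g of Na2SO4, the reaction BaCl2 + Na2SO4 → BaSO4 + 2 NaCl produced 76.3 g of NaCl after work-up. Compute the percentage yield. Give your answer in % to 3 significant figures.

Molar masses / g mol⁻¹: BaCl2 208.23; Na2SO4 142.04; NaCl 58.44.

75.5 %

n(BaCl2) = 180.0 / 208.23 = 0.8644 mol
n(Na2SO4) = 138.9 / 142.04 = 0.9779 mol
n/ν for BaCl2 = 0.8644/1 = 0.8644
n/ν for Na2SO4 = 0.9779/1 = 0.9779
Smallest n/ν is BaCl2 → limiting reagent.
theoretical n(NaCl) = (2/1) × 0.8644 = 1.729 mol → 101.0 g
% yield = 76.3 / 101.0 × 100 = 75.54 %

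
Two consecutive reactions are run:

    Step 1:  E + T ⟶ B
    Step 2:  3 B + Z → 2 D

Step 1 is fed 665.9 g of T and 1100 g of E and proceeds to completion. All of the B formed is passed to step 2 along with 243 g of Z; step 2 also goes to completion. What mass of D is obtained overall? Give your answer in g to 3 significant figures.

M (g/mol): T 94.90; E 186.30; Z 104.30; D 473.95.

1870 g

Step 1:
n(T) = 665.9 / 94.90 = 7.017 mol
n(E) = 1100 / 186.30 = 5.904 mol
n/ν → T: 7.017, E: 5.904; E is limiting.
n(B) produced = (1/1) × 5.904 = 5.904 mol
Step 2:
n(B) available = 5.904 mol
n(Z) = 243.0 / 104.30 = 2.330 mol
n/ν → B: 1.968, Z: 2.330; B is limiting.
n(D) = (2/3) × 5.904 = 3.936 mol
mass = 3.936 × 473.95 = 1865 g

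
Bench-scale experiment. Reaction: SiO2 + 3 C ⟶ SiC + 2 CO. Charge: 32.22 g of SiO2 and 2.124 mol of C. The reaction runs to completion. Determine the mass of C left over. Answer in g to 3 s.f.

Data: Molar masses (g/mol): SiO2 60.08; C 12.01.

n(SiO2) = 32.22 / 60.08 = 0.5363 mol
n(C) = 2.124 mol
n/ν for SiO2 = 0.5363/1 = 0.5363
n/ν for C = 2.124/3 = 0.7080
Smallest n/ν is SiO2 → limiting reagent.
C consumed = (3/1) × 0.5363 = 1.609 mol
C remaining = 2.124 − 1.609 = 0.5150 mol
mass = 0.5150 × 12.01 = 6.185 g

6.19 g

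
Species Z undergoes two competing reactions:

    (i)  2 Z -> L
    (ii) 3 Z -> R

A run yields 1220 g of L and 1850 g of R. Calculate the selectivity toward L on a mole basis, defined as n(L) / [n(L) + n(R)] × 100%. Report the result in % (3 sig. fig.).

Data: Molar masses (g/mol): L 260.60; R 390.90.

49.7 %

n(L) = 1220 / 260.60 = 4.682 mol
n(R) = 1850 / 390.90 = 4.733 mol
selectivity = 4.682/(4.682+4.733) × 100 = 49.73 %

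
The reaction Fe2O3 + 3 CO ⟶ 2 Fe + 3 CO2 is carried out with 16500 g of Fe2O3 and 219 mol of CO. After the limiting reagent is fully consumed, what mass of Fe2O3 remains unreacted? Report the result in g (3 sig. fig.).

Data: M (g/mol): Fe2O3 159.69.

n(Fe2O3) = 16500 / 159.69 = 103.3 mol
n(CO) = 219.0 mol
n/ν for Fe2O3 = 103.3/1 = 103.3
n/ν for CO = 219.0/3 = 73.00
Smallest n/ν is CO → limiting reagent.
Fe2O3 consumed = (1/3) × 219.0 = 73.00 mol
Fe2O3 remaining = 103.3 − 73.00 = 30.30 mol
mass = 30.30 × 159.69 = 4839 g

4840 g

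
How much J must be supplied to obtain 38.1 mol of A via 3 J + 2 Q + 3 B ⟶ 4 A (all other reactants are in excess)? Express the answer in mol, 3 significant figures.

28.6 mol

n(A) = 38.10 mol
n(J) = (3/4) × 38.10 = 28.58 mol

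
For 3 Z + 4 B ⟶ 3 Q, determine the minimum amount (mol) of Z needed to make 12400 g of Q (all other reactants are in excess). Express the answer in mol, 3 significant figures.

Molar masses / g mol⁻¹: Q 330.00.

37.6 mol

n(Q) = 12400 / 330.00 = 37.58 mol
n(Z) = (3/3) × 37.58 = 37.58 mol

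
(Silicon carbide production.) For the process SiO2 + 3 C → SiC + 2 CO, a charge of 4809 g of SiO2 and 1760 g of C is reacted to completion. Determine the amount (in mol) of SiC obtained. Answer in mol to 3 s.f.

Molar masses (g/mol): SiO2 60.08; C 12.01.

48.8 mol

n(SiO2) = 4809 / 60.08 = 80.04 mol
n(C) = 1760 / 12.01 = 146.5 mol
n/ν → SiO2: 80.04, C: 48.83; C is limiting.
n(SiC) = (1/3) × 146.5 = 48.83 mol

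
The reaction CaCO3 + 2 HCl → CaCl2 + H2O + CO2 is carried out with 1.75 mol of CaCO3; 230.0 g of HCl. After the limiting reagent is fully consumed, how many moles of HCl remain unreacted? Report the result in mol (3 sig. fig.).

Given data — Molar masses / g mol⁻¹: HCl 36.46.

2.81 mol

n(CaCO3) = 1.750 mol
n(HCl) = 230.0 / 36.46 = 6.308 mol
n/ν for CaCO3 = 1.750/1 = 1.750
n/ν for HCl = 6.308/2 = 3.154
Smallest n/ν is CaCO3 → limiting reagent.
HCl consumed = (2/1) × 1.750 = 3.500 mol
HCl remaining = 6.308 − 3.500 = 2.808 mol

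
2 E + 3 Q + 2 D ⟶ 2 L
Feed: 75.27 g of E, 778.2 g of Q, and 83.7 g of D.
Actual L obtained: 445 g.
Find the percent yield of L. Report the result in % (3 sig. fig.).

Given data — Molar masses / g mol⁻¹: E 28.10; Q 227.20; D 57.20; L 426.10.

n(E) = 75.27 / 28.10 = 2.679 mol
n(Q) = 778.2 / 227.20 = 3.425 mol
n(D) = 83.70 / 57.20 = 1.463 mol
n/ν → E: 1.340, Q: 1.142, D: 0.7315; D is limiting.
theoretical n(L) = (2/2) × 1.463 = 1.463 mol → 623.4 g
% yield = 445 / 623.4 × 100 = 71.38 %

71.4 %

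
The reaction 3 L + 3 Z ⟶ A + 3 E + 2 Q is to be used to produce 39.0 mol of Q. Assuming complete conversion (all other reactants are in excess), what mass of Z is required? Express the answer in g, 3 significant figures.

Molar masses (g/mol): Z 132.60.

n(Q) = 39.00 mol
n(Z) = (3/2) × 39.00 = 58.50 mol
mass = 58.50 × 132.60 = 7757 g

7760 g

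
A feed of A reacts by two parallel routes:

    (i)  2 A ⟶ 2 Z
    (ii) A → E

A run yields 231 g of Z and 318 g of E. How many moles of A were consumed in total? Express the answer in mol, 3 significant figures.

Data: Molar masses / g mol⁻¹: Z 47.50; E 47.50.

11.6 mol

n(Z) = 231 / 47.50 = 4.863 mol
n(E) = 318 / 47.50 = 6.695 mol
n(A) via (i) = (2/2)×4.863 = 4.863 mol
n(A) via (ii) = (1/1)×6.695 = 6.695 mol
total n(A) = 4.863 + 6.695 = 11.56 mol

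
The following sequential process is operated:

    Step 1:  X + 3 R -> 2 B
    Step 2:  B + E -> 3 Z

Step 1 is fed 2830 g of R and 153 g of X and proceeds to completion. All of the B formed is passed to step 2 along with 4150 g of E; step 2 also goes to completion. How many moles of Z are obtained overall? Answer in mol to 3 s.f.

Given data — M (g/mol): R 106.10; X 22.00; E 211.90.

Step 1:
n(R) = 2830 / 106.10 = 26.67 mol
n(X) = 153.0 / 22.00 = 6.955 mol
n/ν for R = 26.67/3 = 8.890
n/ν for X = 6.955/1 = 6.955
Smallest n/ν is X → limiting reagent.
n(B) produced = (2/1) × 6.955 = 13.91 mol
Step 2:
n(B) available = 13.91 mol
n(E) = 4150 / 211.90 = 19.58 mol
n/ν for B = 13.91/1 = 13.91
n/ν for E = 19.58/1 = 19.58
Smallest n/ν is B → limiting reagent.
n(Z) = (3/1) × 13.91 = 41.73 mol

41.7 mol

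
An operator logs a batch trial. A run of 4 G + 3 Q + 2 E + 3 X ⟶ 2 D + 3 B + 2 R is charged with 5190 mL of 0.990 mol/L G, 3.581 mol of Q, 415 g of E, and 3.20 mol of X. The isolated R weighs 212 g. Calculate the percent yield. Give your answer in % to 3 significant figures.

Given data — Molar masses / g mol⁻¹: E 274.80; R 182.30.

77.0 %

n(G) = 0.990 × 5190/1000 = 5.138 mol
n(Q) = 3.581 mol
n(E) = 415.0 / 274.80 = 1.510 mol
n(X) = 3.200 mol
n/ν for G = 5.138/4 = 1.285
n/ν for Q = 3.581/3 = 1.194
n/ν for E = 1.510/2 = 0.7550
n/ν for X = 3.200/3 = 1.067
Smallest n/ν is E → limiting reagent.
theoretical n(R) = (2/2) × 1.510 = 1.510 mol → 275.3 g
% yield = 212 / 275.3 × 100 = 77.01 %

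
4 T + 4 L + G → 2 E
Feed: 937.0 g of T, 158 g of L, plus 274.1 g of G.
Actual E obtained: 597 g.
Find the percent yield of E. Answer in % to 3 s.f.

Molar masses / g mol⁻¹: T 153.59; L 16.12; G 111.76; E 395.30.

n(T) = 937.0 / 153.59 = 6.101 mol
n(L) = 158.0 / 16.12 = 9.801 mol
n(G) = 274.1 / 111.76 = 2.453 mol
n/ν for T = 6.101/4 = 1.525
n/ν for L = 9.801/4 = 2.450
n/ν for G = 2.453/1 = 2.453
Smallest n/ν is T → limiting reagent.
theoretical n(E) = (2/4) × 6.101 = 3.051 mol → 1206 g
% yield = 597 / 1206 × 100 = 49.50 %

49.5 %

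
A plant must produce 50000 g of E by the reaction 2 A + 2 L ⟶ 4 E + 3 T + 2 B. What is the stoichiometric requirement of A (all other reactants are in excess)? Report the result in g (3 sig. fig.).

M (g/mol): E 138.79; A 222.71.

n(E) = 50000 / 138.79 = 360.3 mol
n(A) = (2/4) × 360.3 = 180.2 mol
mass = 180.2 × 222.71 = 40130 g

40100 g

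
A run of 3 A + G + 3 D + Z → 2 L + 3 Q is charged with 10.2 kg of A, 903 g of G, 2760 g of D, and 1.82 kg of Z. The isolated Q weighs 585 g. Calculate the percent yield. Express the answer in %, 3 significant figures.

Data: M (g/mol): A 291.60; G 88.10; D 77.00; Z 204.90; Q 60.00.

36.6 %

n(A) = 10.20×1000 / 291.60 = 34.98 mol
n(G) = 903.0 / 88.10 = 10.25 mol
n(D) = 2760 / 77.00 = 35.84 mol
n(Z) = 1.820×1000 / 204.90 = 8.882 mol
n/ν for A = 34.98/3 = 11.66
n/ν for G = 10.25/1 = 10.25
n/ν for D = 35.84/3 = 11.95
n/ν for Z = 8.882/1 = 8.882
Smallest n/ν is Z → limiting reagent.
theoretical n(Q) = (3/1) × 8.882 = 26.65 mol → 1599 g
% yield = 585 / 1599 × 100 = 36.59 %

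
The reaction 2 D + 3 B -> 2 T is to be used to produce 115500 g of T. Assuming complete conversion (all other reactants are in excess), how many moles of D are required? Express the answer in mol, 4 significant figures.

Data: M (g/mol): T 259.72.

n(T) = 115500 / 259.72 = 444.7 mol
n(D) = (2/2) × 444.7 = 444.7 mol

444.7 mol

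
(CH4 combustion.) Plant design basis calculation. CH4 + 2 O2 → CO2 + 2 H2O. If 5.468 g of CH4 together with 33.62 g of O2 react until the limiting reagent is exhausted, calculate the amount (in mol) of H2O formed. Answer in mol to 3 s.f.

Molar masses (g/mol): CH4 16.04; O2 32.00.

0.682 mol

n(CH4) = 5.468 / 16.04 = 0.3409 mol
n(O2) = 33.62 / 32.00 = 1.051 mol
n/ν → CH4: 0.3409, O2: 0.5255; CH4 is limiting.
n(H2O) = (2/1) × 0.3409 = 0.6818 mol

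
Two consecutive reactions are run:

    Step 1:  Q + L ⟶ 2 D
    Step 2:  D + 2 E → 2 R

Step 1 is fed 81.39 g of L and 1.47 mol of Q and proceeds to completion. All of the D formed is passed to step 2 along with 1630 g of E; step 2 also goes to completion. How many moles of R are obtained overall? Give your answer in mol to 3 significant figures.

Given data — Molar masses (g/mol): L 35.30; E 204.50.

Step 1:
n(L) = 81.39 / 35.30 = 2.306 mol
n(Q) = 1.470 mol
n/ν for L = 2.306/1 = 2.306
n/ν for Q = 1.470/1 = 1.470
Smallest n/ν is Q → limiting reagent.
n(D) produced = (2/1) × 1.470 = 2.940 mol
Step 2:
n(D) available = 2.940 mol
n(E) = 1630 / 204.50 = 7.971 mol
n/ν for D = 2.940/1 = 2.940
n/ν for E = 7.971/2 = 3.986
Smallest n/ν is D → limiting reagent.
n(R) = (2/1) × 2.940 = 5.880 mol

5.88 mol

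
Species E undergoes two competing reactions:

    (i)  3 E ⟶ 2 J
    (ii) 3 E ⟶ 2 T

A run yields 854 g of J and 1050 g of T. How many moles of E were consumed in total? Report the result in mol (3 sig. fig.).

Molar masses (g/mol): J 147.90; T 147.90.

n(J) = 854 / 147.90 = 5.774 mol
n(T) = 1050 / 147.90 = 7.099 mol
n(E) via (i) = (3/2)×5.774 = 8.661 mol
n(E) via (ii) = (3/2)×7.099 = 10.65 mol
total n(E) = 8.661 + 10.65 = 19.31 mol

19.3 mol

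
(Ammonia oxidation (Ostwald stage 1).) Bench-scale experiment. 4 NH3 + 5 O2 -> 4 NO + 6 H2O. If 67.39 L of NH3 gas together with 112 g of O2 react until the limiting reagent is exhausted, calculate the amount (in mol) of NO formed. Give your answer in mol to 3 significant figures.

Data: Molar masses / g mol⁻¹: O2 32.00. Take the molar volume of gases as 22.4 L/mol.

n(NH3) = 67.39 / 22.4 = 3.008 mol
n(O2) = 112.0 / 32.00 = 3.500 mol
n/ν → NH3: 0.7520, O2: 0.7000; O2 is limiting.
n(NO) = (4/5) × 3.500 = 2.800 mol

2.80 mol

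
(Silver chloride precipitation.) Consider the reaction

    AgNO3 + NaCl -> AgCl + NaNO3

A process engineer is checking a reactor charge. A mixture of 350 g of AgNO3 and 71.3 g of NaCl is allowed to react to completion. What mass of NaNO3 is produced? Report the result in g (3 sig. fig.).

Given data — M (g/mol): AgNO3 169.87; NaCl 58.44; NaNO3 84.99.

n(AgNO3) = 350.0 / 169.87 = 2.060 mol
n(NaCl) = 71.30 / 58.44 = 1.220 mol
n/ν → AgNO3: 2.060, NaCl: 1.220; NaCl is limiting.
n(NaNO3) = (1/1) × 1.220 = 1.220 mol
mass = 1.220 × 84.99 = 103.7 g

104 g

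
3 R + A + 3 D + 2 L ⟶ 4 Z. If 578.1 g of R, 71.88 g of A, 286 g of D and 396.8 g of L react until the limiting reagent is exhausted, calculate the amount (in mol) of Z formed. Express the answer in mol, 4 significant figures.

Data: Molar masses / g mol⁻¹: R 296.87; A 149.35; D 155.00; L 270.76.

n(R) = 578.1 / 296.87 = 1.947 mol
n(A) = 71.88 / 149.35 = 0.4813 mol
n(D) = 286.0 / 155.00 = 1.845 mol
n(L) = 396.8 / 270.76 = 1.466 mol
n/ν → R: 0.6490, A: 0.4813, D: 0.6150, L: 0.7330; A is limiting.
n(Z) = (4/1) × 0.4813 = 1.925 mol

1.925 mol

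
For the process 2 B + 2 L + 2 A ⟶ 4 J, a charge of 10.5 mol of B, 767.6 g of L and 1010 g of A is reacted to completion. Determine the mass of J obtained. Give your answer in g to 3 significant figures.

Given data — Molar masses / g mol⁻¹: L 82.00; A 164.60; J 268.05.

n(B) = 10.50 mol
n(L) = 767.6 / 82.00 = 9.361 mol
n(A) = 1010 / 164.60 = 6.136 mol
n/ν → B: 5.250, L: 4.681, A: 3.068; A is limiting.
n(J) = (4/2) × 6.136 = 12.27 mol
mass = 12.27 × 268.05 = 3289 g

3290 g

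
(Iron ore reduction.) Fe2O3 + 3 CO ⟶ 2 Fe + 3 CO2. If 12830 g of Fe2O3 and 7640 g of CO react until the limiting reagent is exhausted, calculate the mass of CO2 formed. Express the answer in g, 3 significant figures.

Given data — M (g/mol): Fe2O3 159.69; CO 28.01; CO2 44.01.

n(Fe2O3) = 12830 / 159.69 = 80.34 mol
n(CO) = 7640 / 28.01 = 272.8 mol
n/ν → Fe2O3: 80.34, CO: 90.93; Fe2O3 is limiting.
n(CO2) = (3/1) × 80.34 = 241.0 mol
mass = 241.0 × 44.01 = 10610 g

10600 g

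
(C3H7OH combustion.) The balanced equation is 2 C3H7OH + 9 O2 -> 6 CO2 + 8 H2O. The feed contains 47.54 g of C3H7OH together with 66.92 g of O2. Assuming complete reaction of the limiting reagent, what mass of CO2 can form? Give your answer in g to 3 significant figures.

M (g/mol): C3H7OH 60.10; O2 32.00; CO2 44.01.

61.4 g

n(C3H7OH) = 47.54 / 60.10 = 0.7910 mol
n(O2) = 66.92 / 32.00 = 2.091 mol
n/ν for C3H7OH = 0.7910/2 = 0.3955
n/ν for O2 = 2.091/9 = 0.2323
Smallest n/ν is O2 → limiting reagent.
n(CO2) = (6/9) × 2.091 = 1.394 mol
mass = 1.394 × 44.01 = 61.35 g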